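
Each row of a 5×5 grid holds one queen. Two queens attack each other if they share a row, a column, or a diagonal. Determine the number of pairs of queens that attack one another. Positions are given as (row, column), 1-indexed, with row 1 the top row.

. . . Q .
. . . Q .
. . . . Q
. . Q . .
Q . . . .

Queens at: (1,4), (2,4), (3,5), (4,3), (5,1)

Same column: (1,4)–(2,4) (column 4).
Same diagonal: (2,4)–(3,5) (|2−3| = |4−5| = 1); (2,4)–(5,1) (|2−5| = |4−1| = 3).
Total attacking pairs: 3.

3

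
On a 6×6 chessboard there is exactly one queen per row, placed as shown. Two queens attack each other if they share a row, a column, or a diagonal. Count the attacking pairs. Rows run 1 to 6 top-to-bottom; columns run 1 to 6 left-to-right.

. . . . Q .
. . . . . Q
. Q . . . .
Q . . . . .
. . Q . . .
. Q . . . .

Same column: (3,2)–(6,2) (column 2).
Same diagonal: (1,5)–(2,6) (|1−2| = |5−6| = 1); (2,6)–(5,3) (|2−5| = |6−3| = 3); (2,6)–(6,2) (|2−6| = |6−2| = 4); (3,2)–(4,1) (|3−4| = |2−1| = 1); (5,3)–(6,2) (|5−6| = |3−2| = 1).
Total attacking pairs: 6.

6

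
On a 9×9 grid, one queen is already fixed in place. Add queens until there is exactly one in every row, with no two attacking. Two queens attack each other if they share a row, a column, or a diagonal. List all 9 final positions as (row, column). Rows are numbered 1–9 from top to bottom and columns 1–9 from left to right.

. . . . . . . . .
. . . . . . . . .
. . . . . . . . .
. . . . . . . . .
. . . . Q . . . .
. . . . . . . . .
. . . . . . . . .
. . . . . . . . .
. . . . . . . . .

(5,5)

Row 1: attacked by (5,5)→{1,5,9}. Safe: 2, 3, 4, 6, 7, 8. Place at column 3.
Row 2: attacked by (1,3)→{2,3,4}; (5,5)→{2,5,8}. Safe: 1, 6, 7, 9. Place at column 6.
Row 3: attacked by (1,3)→{1,3,5}; (2,6)→{5,6,7}; (5,5)→{3,5,7}. Safe: 2, 4, 8, 9. Place at column 8.
Row 4: attacked by (1,3)→{3,6}; (2,6)→{4,6,8}; (3,8)→{7,8,9}; (5,5)→{4,5,6}. Safe: 1, 2. Place at column 1.
Row 6: attacked by (1,3)→{3,8}; (2,6)→{2,6}; (3,8)→{5,8}; (4,1)→{1,3}; (5,5)→{4,5,6}. Safe: 7, 9. Place at column 9.
Row 7: attacked by (1,3)→{3,9}; (2,6)→{1,6}; (3,8)→{4,8}; (4,1)→{1,4}; (5,5)→{3,5,7}; (6,9)→{8,9}. Safe: 2. Place at column 2.
Row 8: attacked by (1,3)→{3}; (2,6)→{6}; (3,8)→{3,8}; (4,1)→{1,5}; (5,5)→{2,5,8}; (6,9)→{7,9}; (7,2)→{1,2,3}. Safe: 4. Place at column 4.
Row 9: attacked by (1,3)→{3}; (2,6)→{6}; (3,8)→{2,8}; (4,1)→{1,6}; (5,5)→{1,5,9}; (6,9)→{6,9}; (7,2)→{2,4}; (8,4)→{3,4,5}. Safe: 7. Place at column 7.
Columns [3, 6, 8, 1, 5, 9, 2, 4, 7], r−c [-2, -4, -5, 3, 0, -3, 5, 4, 2], r+c [4, 8, 11, 5, 10, 15, 9, 12, 16] are all distinct, so no two queens attack.

(1,3) (2,6) (3,8) (4,1) (5,5) (6,9) (7,2) (8,4) (9,7)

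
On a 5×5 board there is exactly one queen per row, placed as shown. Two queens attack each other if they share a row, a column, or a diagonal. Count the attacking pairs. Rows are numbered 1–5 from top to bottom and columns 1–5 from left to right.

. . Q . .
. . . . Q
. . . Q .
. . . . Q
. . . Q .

5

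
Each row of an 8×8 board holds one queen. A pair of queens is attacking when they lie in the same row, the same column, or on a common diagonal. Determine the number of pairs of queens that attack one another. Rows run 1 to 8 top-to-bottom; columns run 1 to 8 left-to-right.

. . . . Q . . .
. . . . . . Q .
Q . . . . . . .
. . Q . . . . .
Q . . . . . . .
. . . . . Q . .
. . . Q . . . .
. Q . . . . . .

Same column: (3,1)–(5,1) (column 1).
Same diagonal: (1,5)–(5,1) (|1−5| = |5−1| = 4).
Total attacking pairs: 2.

2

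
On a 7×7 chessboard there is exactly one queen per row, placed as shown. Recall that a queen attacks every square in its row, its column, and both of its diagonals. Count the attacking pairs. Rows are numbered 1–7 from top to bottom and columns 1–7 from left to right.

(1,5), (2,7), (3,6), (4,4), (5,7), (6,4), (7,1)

Same column: (2,7)–(5,7) (column 7); (4,4)–(6,4) (column 4).
Same diagonal: (2,7)–(3,6) (|2−3| = |7−6| = 1); (4,4)–(7,1) (|4−7| = |4−1| = 3).
Total attacking pairs: 4.

4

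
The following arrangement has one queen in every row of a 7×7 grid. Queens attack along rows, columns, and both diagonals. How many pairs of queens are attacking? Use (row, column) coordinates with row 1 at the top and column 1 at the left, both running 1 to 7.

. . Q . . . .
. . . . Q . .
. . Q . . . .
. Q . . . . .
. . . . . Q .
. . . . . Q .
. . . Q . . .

Same column: (1,3)–(3,3) (column 3); (5,6)–(6,6) (column 6).
Same diagonal: (3,3)–(4,2) (|3−4| = |3−2| = 1); (3,3)–(6,6) (|3−6| = |3−6| = 3); (5,6)–(7,4) (|5−7| = |6−4| = 2).
Total attacking pairs: 5.

5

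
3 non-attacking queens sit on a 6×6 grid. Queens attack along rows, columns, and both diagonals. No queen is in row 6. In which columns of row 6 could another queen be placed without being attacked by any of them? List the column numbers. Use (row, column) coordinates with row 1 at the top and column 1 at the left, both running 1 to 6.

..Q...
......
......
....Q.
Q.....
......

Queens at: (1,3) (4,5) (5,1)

(1,3) attacks row 6 at column 3.
(4,5) attacks row 6 at column 5 and diagonals 3.
(5,1) attacks row 6 at column 1 and diagonals 2.
Attacked columns: {1, 2, 3, 5}. Safe: {4, 6}.

columns 4, 6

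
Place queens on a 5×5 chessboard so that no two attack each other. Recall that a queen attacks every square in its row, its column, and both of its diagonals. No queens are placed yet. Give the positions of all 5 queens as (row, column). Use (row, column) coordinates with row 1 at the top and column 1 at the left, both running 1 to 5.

(1,3) (2,1) (3,4) (4,2) (5,5)

Row 1: Safe: 1, 2, 3, 4, 5. Place at column 3.
Row 2: attacked by (1,3)→{2,3,4}. Safe: 1, 5. Place at column 1.
Row 3: attacked by (1,3)→{1,3,5}; (2,1)→{1,2}. Safe: 4. Place at column 4.
Row 4: attacked by (1,3)→{3}; (2,1)→{1,3}; (3,4)→{3,4,5}. Safe: 2. Place at column 2.
Row 5: attacked by (1,3)→{3}; (2,1)→{1,4}; (3,4)→{2,4}; (4,2)→{1,2,3}. Safe: 5. Place at column 5.
Columns [3, 1, 4, 2, 5], r−c [-2, 1, -1, 2, 0], r+c [4, 3, 7, 6, 10] are all distinct, so no two queens attack.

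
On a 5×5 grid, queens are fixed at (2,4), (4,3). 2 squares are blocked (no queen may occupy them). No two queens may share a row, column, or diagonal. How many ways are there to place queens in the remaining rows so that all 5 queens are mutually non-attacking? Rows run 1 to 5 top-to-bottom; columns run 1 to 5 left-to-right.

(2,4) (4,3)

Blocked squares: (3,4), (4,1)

Branch on row 1: col 1 → 0; col 2 → 1.
Sum: 0 + 1 = 1.

1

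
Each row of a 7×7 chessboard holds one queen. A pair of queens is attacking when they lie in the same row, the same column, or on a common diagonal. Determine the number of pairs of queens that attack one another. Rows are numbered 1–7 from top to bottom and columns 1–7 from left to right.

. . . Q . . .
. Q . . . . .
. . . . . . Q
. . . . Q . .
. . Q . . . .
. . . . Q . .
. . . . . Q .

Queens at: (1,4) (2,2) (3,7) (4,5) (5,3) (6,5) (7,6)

Same column: (4,5)–(6,5) (column 5).
Same diagonal: (6,5)–(7,6) (|6−7| = |5−6| = 1).
Total attacking pairs: 2.

2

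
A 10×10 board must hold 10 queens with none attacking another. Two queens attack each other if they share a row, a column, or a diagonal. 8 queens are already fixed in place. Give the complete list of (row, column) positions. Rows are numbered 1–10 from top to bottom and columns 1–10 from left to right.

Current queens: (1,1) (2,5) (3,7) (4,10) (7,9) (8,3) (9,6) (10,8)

Row 5: attacked by (1,1)→{1,5}; (2,5)→{2,5,8}; (3,7)→{5,7,9}; (4,10)→{9,10}; (7,9)→{7,9}; (8,3)→{3,6}; (9,6)→{2,6,10}; (10,8)→{3,8}. Safe: 4. Place at column 4.
Row 6: attacked by (1,1)→{1,6}; (2,5)→{1,5,9}; (3,7)→{4,7,10}; (4,10)→{8,10}; (5,4)→{3,4,5}; (7,9)→{8,9,10}; (8,3)→{1,3,5}; (9,6)→{3,6,9}; (10,8)→{4,8}. Safe: 2. Place at column 2.
Columns [1, 5, 7, 10, 4, 2, 9, 3, 6, 8], r−c [0, -3, -4, -6, 1, 4, -2, 5, 3, 2], r+c [2, 7, 10, 14, 9, 8, 16, 11, 15, 18] are all distinct, so no two queens attack.

(1,1) (2,5) (3,7) (4,10) (5,4) (6,2) (7,9) (8,3) (9,6) (10,8)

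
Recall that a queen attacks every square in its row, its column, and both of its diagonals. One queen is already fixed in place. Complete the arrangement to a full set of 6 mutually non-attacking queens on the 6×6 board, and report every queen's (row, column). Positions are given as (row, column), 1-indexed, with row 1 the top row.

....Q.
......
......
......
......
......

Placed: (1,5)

(1,5) (2,3) (3,1) (4,6) (5,4) (6,2)

Row 2: attacked by (1,5)→{4,5,6}. Safe: 1, 2, 3. Place at column 3.
Row 3: attacked by (1,5)→{3,5}; (2,3)→{2,3,4}. Safe: 1, 6. Place at column 1.
Row 4: attacked by (1,5)→{2,5}; (2,3)→{1,3,5}; (3,1)→{1,2}. Safe: 4, 6. Place at column 6.
Row 5: attacked by (1,5)→{1,5}; (2,3)→{3,6}; (3,1)→{1,3}; (4,6)→{5,6}. Safe: 2, 4. Place at column 4.
Row 6: attacked by (1,5)→{5}; (2,3)→{3}; (3,1)→{1,4}; (4,6)→{4,6}; (5,4)→{3,4,5}. Safe: 2. Place at column 2.
Columns [5, 3, 1, 6, 4, 2], r−c [-4, -1, 2, -2, 1, 4], r+c [6, 5, 4, 10, 9, 8] are all distinct, so no two queens attack.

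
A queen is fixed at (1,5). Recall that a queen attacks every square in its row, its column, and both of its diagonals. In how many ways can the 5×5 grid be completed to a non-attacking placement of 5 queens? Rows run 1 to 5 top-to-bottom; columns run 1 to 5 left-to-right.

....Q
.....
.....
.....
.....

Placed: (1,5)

Branch on row 2: col 1 → 0; col 2 → 1; col 3 → 1.
Sum: 0 + 1 + 1 = 2.

2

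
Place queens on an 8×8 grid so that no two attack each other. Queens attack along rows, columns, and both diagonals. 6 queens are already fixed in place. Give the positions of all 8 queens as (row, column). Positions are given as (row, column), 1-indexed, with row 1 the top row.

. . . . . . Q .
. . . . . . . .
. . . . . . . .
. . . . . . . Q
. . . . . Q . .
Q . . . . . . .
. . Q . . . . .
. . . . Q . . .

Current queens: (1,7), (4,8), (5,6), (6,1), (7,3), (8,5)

(1,7) (2,4) (3,2) (4,8) (5,6) (6,1) (7,3) (8,5)

Row 2: attacked by (1,7)→{6,7,8}; (4,8)→{6,8}; (5,6)→{3,6}; (6,1)→{1,5}; (7,3)→{3,8}; (8,5)→{5}. Safe: 2, 4. Place at column 4.
Row 3: attacked by (1,7)→{5,7}; (2,4)→{3,4,5}; (4,8)→{7,8}; (5,6)→{4,6,8}; (6,1)→{1,4}; (7,3)→{3,7}; (8,5)→{5}. Safe: 2. Place at column 2.
Columns [7, 4, 2, 8, 6, 1, 3, 5], r−c [-6, -2, 1, -4, -1, 5, 4, 3], r+c [8, 6, 5, 12, 11, 7, 10, 13] are all distinct, so no two queens attack.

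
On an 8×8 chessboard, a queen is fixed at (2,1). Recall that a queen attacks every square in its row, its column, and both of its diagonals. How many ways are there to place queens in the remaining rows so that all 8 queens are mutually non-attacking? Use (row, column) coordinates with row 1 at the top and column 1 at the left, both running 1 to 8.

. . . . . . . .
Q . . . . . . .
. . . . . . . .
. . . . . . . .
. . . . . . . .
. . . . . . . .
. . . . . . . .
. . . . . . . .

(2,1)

8

Branch on row 1: col 3 → 1; col 4 → 2; col 5 → 3; col 6 → 1; col 7 → 1; col 8 → 0.
Sum: 1 + 2 + 3 + 1 + 1 + 0 = 8.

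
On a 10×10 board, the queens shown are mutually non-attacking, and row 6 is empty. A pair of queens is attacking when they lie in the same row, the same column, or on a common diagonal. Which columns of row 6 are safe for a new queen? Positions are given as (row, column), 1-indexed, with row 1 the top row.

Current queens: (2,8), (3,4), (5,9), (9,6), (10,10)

columns 2, 5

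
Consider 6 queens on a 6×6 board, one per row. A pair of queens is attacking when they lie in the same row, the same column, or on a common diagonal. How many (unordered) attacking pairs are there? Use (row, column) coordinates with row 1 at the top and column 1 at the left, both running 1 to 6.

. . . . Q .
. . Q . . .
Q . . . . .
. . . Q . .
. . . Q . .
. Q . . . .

2

Same column: (4,4)–(5,4) (column 4).
Same diagonal: (4,4)–(6,2) (|4−6| = |4−2| = 2).
Total attacking pairs: 2.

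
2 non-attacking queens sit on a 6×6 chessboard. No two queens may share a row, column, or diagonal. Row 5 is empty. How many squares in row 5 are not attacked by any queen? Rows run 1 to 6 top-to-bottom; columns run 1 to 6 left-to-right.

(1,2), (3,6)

3

(1,2) attacks row 5 at column 2 and diagonals 6.
(3,6) attacks row 5 at column 6 and diagonals 4.
Attacked columns: {2, 4, 6}. Safe: {1, 3, 5}.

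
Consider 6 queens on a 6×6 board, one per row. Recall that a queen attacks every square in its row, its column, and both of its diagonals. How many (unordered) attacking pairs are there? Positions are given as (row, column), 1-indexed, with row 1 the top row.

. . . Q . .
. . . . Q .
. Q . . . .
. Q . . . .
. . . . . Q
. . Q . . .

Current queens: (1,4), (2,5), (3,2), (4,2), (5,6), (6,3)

3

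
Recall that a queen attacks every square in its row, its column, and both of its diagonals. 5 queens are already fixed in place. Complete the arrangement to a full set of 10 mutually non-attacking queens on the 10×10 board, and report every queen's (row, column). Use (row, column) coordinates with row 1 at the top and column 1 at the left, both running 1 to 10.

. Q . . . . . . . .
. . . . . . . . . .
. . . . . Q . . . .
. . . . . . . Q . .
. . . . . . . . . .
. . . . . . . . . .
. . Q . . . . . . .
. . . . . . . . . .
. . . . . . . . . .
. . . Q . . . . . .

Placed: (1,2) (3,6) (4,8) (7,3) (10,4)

Row 2: attacked by (1,2)→{1,2,3}; (3,6)→{5,6,7}; (4,8)→{6,8,10}; (7,3)→{3,8}; (10,4)→{4}. Safe: 9. Place at column 9.
Row 5: attacked by (1,2)→{2,6}; (2,9)→{6,9}; (3,6)→{4,6,8}; (4,8)→{7,8,9}; (7,3)→{1,3,5}; (10,4)→{4,9}. Safe: 10. Place at column 10.
Row 6: attacked by (1,2)→{2,7}; (2,9)→{5,9}; (3,6)→{3,6,9}; (4,8)→{6,8,10}; (5,10)→{9,10}; (7,3)→{2,3,4}; (10,4)→{4,8}. Safe: 1. Place at column 1.
Row 8: attacked by (1,2)→{2,9}; (2,9)→{3,9}; (3,6)→{1,6}; (4,8)→{4,8}; (5,10)→{7,10}; (6,1)→{1,3}; (7,3)→{2,3,4}; (10,4)→{2,4,6}. Safe: 5. Place at column 5.
Row 9: attacked by (1,2)→{2,10}; (2,9)→{2,9}; (3,6)→{6}; (4,8)→{3,8}; (5,10)→{6,10}; (6,1)→{1,4}; (7,3)→{1,3,5}; (8,5)→{4,5,6}; (10,4)→{3,4,5}. Safe: 7. Place at column 7.
Columns [2, 9, 6, 8, 10, 1, 3, 5, 7, 4], r−c [-1, -7, -3, -4, -5, 5, 4, 3, 2, 6], r+c [3, 11, 9, 12, 15, 7, 10, 13, 16, 14] are all distinct, so no two queens attack.

(1,2) (2,9) (3,6) (4,8) (5,10) (6,1) (7,3) (8,5) (9,7) (10,4)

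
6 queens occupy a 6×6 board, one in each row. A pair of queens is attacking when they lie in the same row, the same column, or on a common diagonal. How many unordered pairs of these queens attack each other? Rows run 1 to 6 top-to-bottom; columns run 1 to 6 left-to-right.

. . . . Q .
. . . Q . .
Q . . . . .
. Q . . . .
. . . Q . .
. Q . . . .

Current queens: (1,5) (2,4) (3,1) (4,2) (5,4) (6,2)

6

Same column: (2,4)–(5,4) (column 4); (4,2)–(6,2) (column 2).
Same diagonal: (1,5)–(2,4) (|1−2| = |5−4| = 1); (1,5)–(4,2) (|1−4| = |5−2| = 3); (2,4)–(4,2) (|2−4| = |4−2| = 2); (3,1)–(4,2) (|3−4| = |1−2| = 1).
Total attacking pairs: 6.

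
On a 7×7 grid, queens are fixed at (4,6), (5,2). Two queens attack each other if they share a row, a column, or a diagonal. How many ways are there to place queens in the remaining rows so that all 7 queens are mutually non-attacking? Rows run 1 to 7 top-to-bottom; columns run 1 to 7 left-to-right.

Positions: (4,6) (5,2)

Branch on row 1: col 1 → 0; col 4 → 2; col 5 → 0; col 7 → 0.
Sum: 0 + 2 + 0 + 0 = 2.

2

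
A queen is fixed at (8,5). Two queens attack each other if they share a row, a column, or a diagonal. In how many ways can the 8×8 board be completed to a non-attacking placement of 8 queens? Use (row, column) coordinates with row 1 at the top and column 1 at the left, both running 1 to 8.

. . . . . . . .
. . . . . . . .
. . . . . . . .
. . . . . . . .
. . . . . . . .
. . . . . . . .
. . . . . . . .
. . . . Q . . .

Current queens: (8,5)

18

Branch on row 1: col 1 → 1; col 2 → 3; col 3 → 4; col 4 → 3; col 6 → 3; col 7 → 3; col 8 → 1.
Sum: 1 + 3 + 4 + 3 + 3 + 3 + 1 = 18.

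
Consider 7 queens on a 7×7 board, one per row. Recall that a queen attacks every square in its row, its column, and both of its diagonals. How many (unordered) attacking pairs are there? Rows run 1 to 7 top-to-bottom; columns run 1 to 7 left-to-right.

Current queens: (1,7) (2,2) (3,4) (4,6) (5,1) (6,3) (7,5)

0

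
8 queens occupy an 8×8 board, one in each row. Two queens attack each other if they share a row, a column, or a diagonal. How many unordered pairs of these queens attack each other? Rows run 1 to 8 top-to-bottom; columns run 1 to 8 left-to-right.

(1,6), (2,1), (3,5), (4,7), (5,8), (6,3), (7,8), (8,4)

Same column: (5,8)–(7,8) (column 8).
Same diagonal: (4,7)–(5,8) (|4−5| = |7−8| = 1).
Total attacking pairs: 2.

2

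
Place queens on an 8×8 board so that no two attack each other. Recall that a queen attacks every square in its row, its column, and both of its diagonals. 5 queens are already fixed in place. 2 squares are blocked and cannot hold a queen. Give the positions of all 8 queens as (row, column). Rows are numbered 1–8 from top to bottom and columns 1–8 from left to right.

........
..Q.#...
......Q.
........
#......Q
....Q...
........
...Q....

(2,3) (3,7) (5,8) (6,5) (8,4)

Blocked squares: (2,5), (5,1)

(1,6) (2,3) (3,7) (4,2) (5,8) (6,5) (7,1) (8,4)

Row 1: attacked by (2,3)→{2,3,4}; (3,7)→{5,7}; (5,8)→{4,8}; (6,5)→{5}; (8,4)→{4}. Safe: 1, 6. Place at column 6.
Row 4: attacked by (1,6)→{3,6}; (2,3)→{1,3,5}; (3,7)→{6,7,8}; (5,8)→{7,8}; (6,5)→{3,5,7}; (8,4)→{4,8}. Safe: 2. Place at column 2.
Row 7: attacked by (1,6)→{6}; (2,3)→{3,8}; (3,7)→{3,7}; (4,2)→{2,5}; (5,8)→{6,8}; (6,5)→{4,5,6}; (8,4)→{3,4,5}. Safe: 1. Place at column 1.
Columns [6, 3, 7, 2, 8, 5, 1, 4], r−c [-5, -1, -4, 2, -3, 1, 6, 4], r+c [7, 5, 10, 6, 13, 11, 8, 12] are all distinct, so no two queens attack.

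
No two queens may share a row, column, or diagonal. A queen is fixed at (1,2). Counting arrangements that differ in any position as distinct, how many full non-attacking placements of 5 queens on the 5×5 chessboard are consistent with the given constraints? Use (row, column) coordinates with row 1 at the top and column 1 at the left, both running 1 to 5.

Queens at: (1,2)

2

Branch on row 2: col 4 → 1; col 5 → 1.
Sum: 1 + 1 = 2.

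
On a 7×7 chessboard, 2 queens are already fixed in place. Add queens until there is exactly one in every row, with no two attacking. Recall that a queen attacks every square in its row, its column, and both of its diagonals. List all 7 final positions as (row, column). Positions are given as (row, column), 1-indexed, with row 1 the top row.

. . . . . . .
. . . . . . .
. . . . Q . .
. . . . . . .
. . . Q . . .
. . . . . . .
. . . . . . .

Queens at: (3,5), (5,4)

(1,6) (2,2) (3,5) (4,1) (5,4) (6,7) (7,3)

Row 1: attacked by (3,5)→{3,5,7}; (5,4)→{4}. Safe: 1, 2, 6. Place at column 6.
Row 2: attacked by (1,6)→{5,6,7}; (3,5)→{4,5,6}; (5,4)→{1,4,7}. Safe: 2, 3. Place at column 2.
Row 4: attacked by (1,6)→{3,6}; (2,2)→{2,4}; (3,5)→{4,5,6}; (5,4)→{3,4,5}. Safe: 1, 7. Place at column 1.
Row 6: attacked by (1,6)→{1,6}; (2,2)→{2,6}; (3,5)→{2,5}; (4,1)→{1,3}; (5,4)→{3,4,5}. Safe: 7. Place at column 7.
Row 7: attacked by (1,6)→{6}; (2,2)→{2,7}; (3,5)→{1,5}; (4,1)→{1,4}; (5,4)→{2,4,6}; (6,7)→{6,7}. Safe: 3. Place at column 3.
Columns [6, 2, 5, 1, 4, 7, 3], r−c [-5, 0, -2, 3, 1, -1, 4], r+c [7, 4, 8, 5, 9, 13, 10] are all distinct, so no two queens attack.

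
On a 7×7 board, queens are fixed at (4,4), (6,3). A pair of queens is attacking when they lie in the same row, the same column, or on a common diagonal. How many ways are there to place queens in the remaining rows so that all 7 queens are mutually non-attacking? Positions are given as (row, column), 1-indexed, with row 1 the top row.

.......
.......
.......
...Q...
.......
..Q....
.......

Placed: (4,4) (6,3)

2

Branch on row 1: col 2 → 2; col 5 → 0; col 6 → 0.
Sum: 2 + 0 + 0 = 2.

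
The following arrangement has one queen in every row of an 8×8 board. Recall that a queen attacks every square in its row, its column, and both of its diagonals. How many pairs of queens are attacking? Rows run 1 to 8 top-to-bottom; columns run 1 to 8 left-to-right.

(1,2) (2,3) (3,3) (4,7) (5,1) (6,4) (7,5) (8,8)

5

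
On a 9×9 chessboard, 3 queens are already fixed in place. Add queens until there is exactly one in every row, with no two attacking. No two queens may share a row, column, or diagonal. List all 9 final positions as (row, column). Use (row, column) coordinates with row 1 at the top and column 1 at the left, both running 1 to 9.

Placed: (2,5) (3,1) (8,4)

Row 1: attacked by (2,5)→{4,5,6}; (3,1)→{1,3}; (8,4)→{4}. Safe: 2, 7, 8, 9. Place at column 7.
Row 4: attacked by (1,7)→{4,7}; (2,5)→{3,5,7}; (3,1)→{1,2}; (8,4)→{4,8}. Safe: 6, 9. Place at column 6.
Row 5: attacked by (1,7)→{3,7}; (2,5)→{2,5,8}; (3,1)→{1,3}; (4,6)→{5,6,7}; (8,4)→{1,4,7}. Safe: 9. Place at column 9.
Row 6: attacked by (1,7)→{2,7}; (2,5)→{1,5,9}; (3,1)→{1,4}; (4,6)→{4,6,8}; (5,9)→{8,9}; (8,4)→{2,4,6}. Safe: 3. Place at column 3.
Row 7: attacked by (1,7)→{1,7}; (2,5)→{5}; (3,1)→{1,5}; (4,6)→{3,6,9}; (5,9)→{7,9}; (6,3)→{2,3,4}; (8,4)→{3,4,5}. Safe: 8. Place at column 8.
Row 9: attacked by (1,7)→{7}; (2,5)→{5}; (3,1)→{1,7}; (4,6)→{1,6}; (5,9)→{5,9}; (6,3)→{3,6}; (7,8)→{6,8}; (8,4)→{3,4,5}. Safe: 2. Place at column 2.
Columns [7, 5, 1, 6, 9, 3, 8, 4, 2], r−c [-6, -3, 2, -2, -4, 3, -1, 4, 7], r+c [8, 7, 4, 10, 14, 9, 15, 12, 11] are all distinct, so no two queens attack.

(1,7) (2,5) (3,1) (4,6) (5,9) (6,3) (7,8) (8,4) (9,2)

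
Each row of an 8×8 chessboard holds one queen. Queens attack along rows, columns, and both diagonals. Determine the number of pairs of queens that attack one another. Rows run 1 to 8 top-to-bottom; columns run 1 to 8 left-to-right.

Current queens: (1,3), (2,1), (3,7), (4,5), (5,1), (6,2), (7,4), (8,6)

Same column: (2,1)–(5,1) (column 1).
Same diagonal: (5,1)–(6,2) (|5−6| = |1−2| = 1).
Total attacking pairs: 2.

2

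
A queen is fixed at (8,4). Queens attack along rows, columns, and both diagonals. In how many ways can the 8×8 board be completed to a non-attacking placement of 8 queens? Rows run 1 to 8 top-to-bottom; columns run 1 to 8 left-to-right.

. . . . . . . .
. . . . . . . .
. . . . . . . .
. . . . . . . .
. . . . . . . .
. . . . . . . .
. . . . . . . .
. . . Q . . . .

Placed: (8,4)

Branch on row 1: col 1 → 1; col 2 → 3; col 3 → 3; col 5 → 3; col 6 → 4; col 7 → 3; col 8 → 1.
Sum: 1 + 3 + 3 + 3 + 4 + 3 + 1 = 18.

18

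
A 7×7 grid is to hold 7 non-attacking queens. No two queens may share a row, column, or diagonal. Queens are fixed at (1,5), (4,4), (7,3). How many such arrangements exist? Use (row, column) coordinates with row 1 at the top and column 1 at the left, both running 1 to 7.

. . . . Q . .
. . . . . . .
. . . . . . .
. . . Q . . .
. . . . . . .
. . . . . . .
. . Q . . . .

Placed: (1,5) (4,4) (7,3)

2

Branch on row 2: col 1 → 1; col 7 → 1.
Sum: 1 + 1 = 2.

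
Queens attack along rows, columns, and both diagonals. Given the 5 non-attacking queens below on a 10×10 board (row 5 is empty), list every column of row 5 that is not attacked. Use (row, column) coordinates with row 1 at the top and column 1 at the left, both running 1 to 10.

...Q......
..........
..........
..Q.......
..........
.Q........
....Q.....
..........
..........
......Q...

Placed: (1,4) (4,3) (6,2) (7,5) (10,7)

columns 6, 9, 10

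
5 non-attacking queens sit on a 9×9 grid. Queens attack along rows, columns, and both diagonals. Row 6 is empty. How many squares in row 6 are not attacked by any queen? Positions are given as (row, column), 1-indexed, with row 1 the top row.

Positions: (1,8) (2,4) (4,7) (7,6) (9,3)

2

(1,8) attacks row 6 at column 8 and diagonals 3.
(2,4) attacks row 6 at column 4 and diagonals 8.
(4,7) attacks row 6 at column 7 and diagonals 5, 9.
(7,6) attacks row 6 at column 6 and diagonals 5, 7.
(9,3) attacks row 6 at column 3 and diagonals 6.
Attacked columns: {3, 4, 5, 6, 7, 8, 9}. Safe: {1, 2}.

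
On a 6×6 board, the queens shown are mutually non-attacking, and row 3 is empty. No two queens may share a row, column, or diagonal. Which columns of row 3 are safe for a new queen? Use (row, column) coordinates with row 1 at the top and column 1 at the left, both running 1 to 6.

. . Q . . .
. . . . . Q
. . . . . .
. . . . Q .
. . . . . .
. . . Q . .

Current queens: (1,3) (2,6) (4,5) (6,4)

(1,3) attacks row 3 at column 3 and diagonals 1, 5.
(2,6) attacks row 3 at column 6 and diagonals 5.
(4,5) attacks row 3 at column 5 and diagonals 4, 6.
(6,4) attacks row 3 at column 4 and diagonals 1.
Attacked columns: {1, 3, 4, 5, 6}. Safe: {2}.

columns 2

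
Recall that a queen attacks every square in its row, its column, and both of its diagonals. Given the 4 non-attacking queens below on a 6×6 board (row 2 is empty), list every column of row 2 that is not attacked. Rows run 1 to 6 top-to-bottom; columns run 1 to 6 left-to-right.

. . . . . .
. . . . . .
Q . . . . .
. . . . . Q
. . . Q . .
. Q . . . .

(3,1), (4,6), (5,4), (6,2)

(3,1) attacks row 2 at column 1 and diagonals 2.
(4,6) attacks row 2 at column 6 and diagonals 4.
(5,4) attacks row 2 at column 4 and diagonals 1.
(6,2) attacks row 2 at column 2 and diagonals 6.
Attacked columns: {1, 2, 4, 6}. Safe: {3, 5}.

columns 3, 5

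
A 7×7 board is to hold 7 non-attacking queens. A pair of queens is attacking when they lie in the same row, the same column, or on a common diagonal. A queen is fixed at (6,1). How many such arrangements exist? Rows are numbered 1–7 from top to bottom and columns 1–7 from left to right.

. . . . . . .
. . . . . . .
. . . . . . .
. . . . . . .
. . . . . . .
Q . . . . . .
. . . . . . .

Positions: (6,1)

7

Branch on row 1: col 2 → 1; col 3 → 1; col 4 → 2; col 5 → 2; col 7 → 1.
Sum: 1 + 1 + 2 + 2 + 1 = 7.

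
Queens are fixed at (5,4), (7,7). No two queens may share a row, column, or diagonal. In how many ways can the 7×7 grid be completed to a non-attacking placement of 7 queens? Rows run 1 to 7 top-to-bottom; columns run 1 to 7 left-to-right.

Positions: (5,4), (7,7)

Branch on row 1: col 2 → 0; col 3 → 0; col 5 → 1; col 6 → 0.
Sum: 0 + 0 + 1 + 0 = 1.

1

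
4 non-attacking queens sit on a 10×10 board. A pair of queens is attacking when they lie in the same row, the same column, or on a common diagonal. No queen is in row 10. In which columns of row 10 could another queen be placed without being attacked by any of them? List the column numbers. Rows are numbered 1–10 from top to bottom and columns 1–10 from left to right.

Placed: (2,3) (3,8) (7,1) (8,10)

columns 2, 5, 6, 7, 9

(2,3) attacks row 10 at column 3.
(3,8) attacks row 10 at column 8 and diagonals 1.
(7,1) attacks row 10 at column 1 and diagonals 4.
(8,10) attacks row 10 at column 10 and diagonals 8.
Attacked columns: {1, 3, 4, 8, 10}. Safe: {2, 5, 6, 7, 9}.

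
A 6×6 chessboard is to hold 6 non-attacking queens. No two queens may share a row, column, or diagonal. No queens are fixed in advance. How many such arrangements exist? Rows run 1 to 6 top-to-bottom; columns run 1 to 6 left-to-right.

4

Branch on row 1: col 1 → 0; col 2 → 1; col 3 → 1; col 4 → 1; col 5 → 1; col 6 → 0.
Sum: 0 + 1 + 1 + 1 + 1 + 0 = 4.
(This is the classic 6-queens count.)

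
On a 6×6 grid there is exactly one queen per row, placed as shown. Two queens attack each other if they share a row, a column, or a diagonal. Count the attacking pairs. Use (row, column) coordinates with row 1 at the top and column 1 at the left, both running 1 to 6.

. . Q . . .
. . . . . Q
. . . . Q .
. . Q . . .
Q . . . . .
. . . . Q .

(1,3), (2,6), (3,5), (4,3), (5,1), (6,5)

5

Same column: (1,3)–(4,3) (column 3); (3,5)–(6,5) (column 5).
Same diagonal: (1,3)–(3,5) (|1−3| = |3−5| = 2); (2,6)–(3,5) (|2−3| = |6−5| = 1); (4,3)–(6,5) (|4−6| = |3−5| = 2).
Total attacking pairs: 5.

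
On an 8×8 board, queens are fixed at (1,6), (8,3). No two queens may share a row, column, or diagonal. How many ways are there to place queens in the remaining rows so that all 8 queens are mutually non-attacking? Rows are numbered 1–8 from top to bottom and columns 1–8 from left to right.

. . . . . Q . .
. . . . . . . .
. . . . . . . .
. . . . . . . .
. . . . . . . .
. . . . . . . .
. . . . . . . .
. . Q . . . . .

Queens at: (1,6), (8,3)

Branch on row 2: col 1 → 0; col 2 → 1; col 4 → 3; col 8 → 1.
Sum: 0 + 1 + 3 + 1 = 5.

5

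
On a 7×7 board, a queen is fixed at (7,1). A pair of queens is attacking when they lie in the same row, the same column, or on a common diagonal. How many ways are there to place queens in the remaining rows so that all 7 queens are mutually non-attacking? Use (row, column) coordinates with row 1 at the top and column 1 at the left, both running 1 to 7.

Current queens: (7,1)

4

Branch on row 1: col 2 → 0; col 3 → 1; col 4 → 1; col 5 → 1; col 6 → 1.
Sum: 0 + 1 + 1 + 1 + 1 = 4.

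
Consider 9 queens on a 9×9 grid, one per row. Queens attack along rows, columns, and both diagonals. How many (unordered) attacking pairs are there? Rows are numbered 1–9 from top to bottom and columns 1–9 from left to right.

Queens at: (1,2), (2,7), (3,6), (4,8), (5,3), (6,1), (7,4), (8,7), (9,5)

2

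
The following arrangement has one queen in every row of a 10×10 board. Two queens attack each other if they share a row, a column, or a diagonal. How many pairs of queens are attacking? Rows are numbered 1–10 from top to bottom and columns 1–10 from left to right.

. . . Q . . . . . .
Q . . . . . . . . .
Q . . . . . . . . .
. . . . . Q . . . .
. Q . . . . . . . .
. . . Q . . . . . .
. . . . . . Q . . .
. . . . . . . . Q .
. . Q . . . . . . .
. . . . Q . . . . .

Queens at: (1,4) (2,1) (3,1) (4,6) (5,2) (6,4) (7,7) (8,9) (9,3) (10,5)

Same column: (1,4)–(6,4) (column 4); (2,1)–(3,1) (column 1).
Same diagonal: (3,1)–(6,4) (|3−6| = |1−4| = 3); (4,6)–(6,4) (|4−6| = |6−4| = 2).
Total attacking pairs: 4.

4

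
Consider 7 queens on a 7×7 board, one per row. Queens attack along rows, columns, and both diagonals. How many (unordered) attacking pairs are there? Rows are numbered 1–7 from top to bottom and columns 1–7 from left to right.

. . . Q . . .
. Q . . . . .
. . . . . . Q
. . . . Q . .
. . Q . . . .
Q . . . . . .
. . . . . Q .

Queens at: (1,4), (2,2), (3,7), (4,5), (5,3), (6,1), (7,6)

All columns are distinct and no two queens satisfy |Δrow| = |Δcol|, so no pair attacks.

0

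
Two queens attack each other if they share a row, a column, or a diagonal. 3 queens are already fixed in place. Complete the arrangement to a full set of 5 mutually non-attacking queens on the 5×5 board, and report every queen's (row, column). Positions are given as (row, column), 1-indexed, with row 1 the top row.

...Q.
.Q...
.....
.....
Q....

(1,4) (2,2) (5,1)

(1,4) (2,2) (3,5) (4,3) (5,1)

Row 3: attacked by (1,4)→{2,4}; (2,2)→{1,2,3}; (5,1)→{1,3}. Safe: 5. Place at column 5.
Row 4: attacked by (1,4)→{1,4}; (2,2)→{2,4}; (3,5)→{4,5}; (5,1)→{1,2}. Safe: 3. Place at column 3.
Columns [4, 2, 5, 3, 1], r−c [-3, 0, -2, 1, 4], r+c [5, 4, 8, 7, 6] are all distinct, so no two queens attack.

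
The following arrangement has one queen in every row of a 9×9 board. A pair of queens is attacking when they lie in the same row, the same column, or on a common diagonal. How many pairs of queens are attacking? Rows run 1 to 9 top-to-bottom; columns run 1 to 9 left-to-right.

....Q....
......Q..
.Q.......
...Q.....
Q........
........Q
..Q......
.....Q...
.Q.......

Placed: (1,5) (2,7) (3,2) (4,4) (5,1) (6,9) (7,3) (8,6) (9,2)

Same column: (3,2)–(9,2) (column 2).
Same diagonal: (1,5)–(5,1) (|1−5| = |5−1| = 4); (5,1)–(7,3) (|5−7| = |1−3| = 2).
Total attacking pairs: 3.

3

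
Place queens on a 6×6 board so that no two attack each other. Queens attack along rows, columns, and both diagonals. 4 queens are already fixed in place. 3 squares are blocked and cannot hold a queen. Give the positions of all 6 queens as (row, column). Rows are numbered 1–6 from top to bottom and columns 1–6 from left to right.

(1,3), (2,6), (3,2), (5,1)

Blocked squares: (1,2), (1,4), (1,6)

Row 4: attacked by (1,3)→{3,6}; (2,6)→{4,6}; (3,2)→{1,2,3}; (5,1)→{1,2}. Safe: 5. Place at column 5.
Row 6: attacked by (1,3)→{3}; (2,6)→{2,6}; (3,2)→{2,5}; (4,5)→{3,5}; (5,1)→{1,2}. Safe: 4. Place at column 4.
Columns [3, 6, 2, 5, 1, 4], r−c [-2, -4, 1, -1, 4, 2], r+c [4, 8, 5, 9, 6, 10] are all distinct, so no two queens attack.

(1,3) (2,6) (3,2) (4,5) (5,1) (6,4)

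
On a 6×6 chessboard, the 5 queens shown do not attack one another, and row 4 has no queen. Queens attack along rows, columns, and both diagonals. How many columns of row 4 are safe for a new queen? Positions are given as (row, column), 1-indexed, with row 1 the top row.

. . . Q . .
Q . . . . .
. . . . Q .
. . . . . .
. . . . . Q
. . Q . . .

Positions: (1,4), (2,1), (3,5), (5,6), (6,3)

1

(1,4) attacks row 4 at column 4 and diagonals 1.
(2,1) attacks row 4 at column 1 and diagonals 3.
(3,5) attacks row 4 at column 5 and diagonals 4, 6.
(5,6) attacks row 4 at column 6 and diagonals 5.
(6,3) attacks row 4 at column 3 and diagonals 1, 5.
Attacked columns: {1, 3, 4, 5, 6}. Safe: {2}.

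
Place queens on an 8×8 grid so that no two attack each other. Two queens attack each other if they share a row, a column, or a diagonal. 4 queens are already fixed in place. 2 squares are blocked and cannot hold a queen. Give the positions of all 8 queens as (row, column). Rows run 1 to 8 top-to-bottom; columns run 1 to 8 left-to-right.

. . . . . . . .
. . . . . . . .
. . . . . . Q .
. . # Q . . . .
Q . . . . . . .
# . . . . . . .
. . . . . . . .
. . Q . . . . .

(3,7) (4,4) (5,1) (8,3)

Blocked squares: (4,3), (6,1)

(1,2) (2,5) (3,7) (4,4) (5,1) (6,8) (7,6) (8,3)

Row 1: attacked by (3,7)→{5,7}; (4,4)→{1,4,7}; (5,1)→{1,5}; (8,3)→{3}. Safe: 2, 6, 8. Place at column 2.
Row 2: attacked by (1,2)→{1,2,3}; (3,7)→{6,7,8}; (4,4)→{2,4,6}; (5,1)→{1,4}; (8,3)→{3}. Safe: 5. Place at column 5.
Row 6: attacked by (1,2)→{2,7}; (2,5)→{1,5}; (3,7)→{4,7}; (4,4)→{2,4,6}; (5,1)→{1,2}; (8,3)→{1,3,5}. Blocked: 1. Safe: 8. Place at column 8.
Row 7: attacked by (1,2)→{2,8}; (2,5)→{5}; (3,7)→{3,7}; (4,4)→{1,4,7}; (5,1)→{1,3}; (6,8)→{7,8}; (8,3)→{2,3,4}. Safe: 6. Place at column 6.
Columns [2, 5, 7, 4, 1, 8, 6, 3], r−c [-1, -3, -4, 0, 4, -2, 1, 5], r+c [3, 7, 10, 8, 6, 14, 13, 11] are all distinct, so no two queens attack.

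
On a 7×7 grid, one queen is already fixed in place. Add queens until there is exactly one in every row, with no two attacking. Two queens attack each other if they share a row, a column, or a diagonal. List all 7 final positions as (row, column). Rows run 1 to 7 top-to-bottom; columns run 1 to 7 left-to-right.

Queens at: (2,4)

(1,6) (2,4) (3,2) (4,7) (5,5) (6,3) (7,1)

Row 1: attacked by (2,4)→{3,4,5}. Safe: 1, 2, 6, 7. Place at column 6.
Row 3: attacked by (1,6)→{4,6}; (2,4)→{3,4,5}. Safe: 1, 2, 7. Place at column 2.
Row 4: attacked by (1,6)→{3,6}; (2,4)→{2,4,6}; (3,2)→{1,2,3}. Safe: 5, 7. Place at column 7.
Row 5: attacked by (1,6)→{2,6}; (2,4)→{1,4,7}; (3,2)→{2,4}; (4,7)→{6,7}. Safe: 3, 5. Place at column 5.
Row 6: attacked by (1,6)→{1,6}; (2,4)→{4}; (3,2)→{2,5}; (4,7)→{5,7}; (5,5)→{4,5,6}. Safe: 3. Place at column 3.
Row 7: attacked by (1,6)→{6}; (2,4)→{4}; (3,2)→{2,6}; (4,7)→{4,7}; (5,5)→{3,5,7}; (6,3)→{2,3,4}. Safe: 1. Place at column 1.
Columns [6, 4, 2, 7, 5, 3, 1], r−c [-5, -2, 1, -3, 0, 3, 6], r+c [7, 6, 5, 11, 10, 9, 8] are all distinct, so no two queens attack.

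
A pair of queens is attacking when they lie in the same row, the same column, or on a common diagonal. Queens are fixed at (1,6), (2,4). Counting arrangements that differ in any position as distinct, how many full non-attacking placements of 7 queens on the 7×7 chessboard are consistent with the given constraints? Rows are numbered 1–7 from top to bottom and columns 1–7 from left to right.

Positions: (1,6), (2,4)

Branch on row 3: col 1 → 0; col 2 → 1; col 7 → 1.
Sum: 0 + 1 + 1 = 2.

2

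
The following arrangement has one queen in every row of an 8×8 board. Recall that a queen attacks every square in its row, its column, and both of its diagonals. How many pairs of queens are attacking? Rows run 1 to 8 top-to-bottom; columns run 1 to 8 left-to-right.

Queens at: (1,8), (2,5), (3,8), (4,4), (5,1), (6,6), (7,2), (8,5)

Same column: (1,8)–(3,8) (column 8); (2,5)–(8,5) (column 5).
Same diagonal: (1,8)–(7,2) (|1−7| = |8−2| = 6); (4,4)–(6,6) (|4−6| = |4−6| = 2).
Total attacking pairs: 4.

4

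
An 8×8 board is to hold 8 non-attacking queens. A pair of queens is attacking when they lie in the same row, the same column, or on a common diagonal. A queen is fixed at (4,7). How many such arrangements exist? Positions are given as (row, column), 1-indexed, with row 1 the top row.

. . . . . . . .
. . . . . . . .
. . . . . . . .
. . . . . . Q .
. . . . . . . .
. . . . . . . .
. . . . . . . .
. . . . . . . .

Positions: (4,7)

8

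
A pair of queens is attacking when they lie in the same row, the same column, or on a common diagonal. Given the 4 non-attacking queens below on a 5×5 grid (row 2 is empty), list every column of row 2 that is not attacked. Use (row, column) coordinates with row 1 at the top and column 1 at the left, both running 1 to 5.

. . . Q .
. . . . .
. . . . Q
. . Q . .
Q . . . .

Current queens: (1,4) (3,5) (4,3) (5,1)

columns 2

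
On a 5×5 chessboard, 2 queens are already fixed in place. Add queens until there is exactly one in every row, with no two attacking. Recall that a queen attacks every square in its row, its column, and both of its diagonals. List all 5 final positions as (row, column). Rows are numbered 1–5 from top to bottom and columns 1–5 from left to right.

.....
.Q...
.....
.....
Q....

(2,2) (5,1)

(1,4) (2,2) (3,5) (4,3) (5,1)

Row 1: attacked by (2,2)→{1,2,3}; (5,1)→{1,5}. Safe: 4. Place at column 4.
Row 3: attacked by (1,4)→{2,4}; (2,2)→{1,2,3}; (5,1)→{1,3}. Safe: 5. Place at column 5.
Row 4: attacked by (1,4)→{1,4}; (2,2)→{2,4}; (3,5)→{4,5}; (5,1)→{1,2}. Safe: 3. Place at column 3.
Columns [4, 2, 5, 3, 1], r−c [-3, 0, -2, 1, 4], r+c [5, 4, 8, 7, 6] are all distinct, so no two queens attack.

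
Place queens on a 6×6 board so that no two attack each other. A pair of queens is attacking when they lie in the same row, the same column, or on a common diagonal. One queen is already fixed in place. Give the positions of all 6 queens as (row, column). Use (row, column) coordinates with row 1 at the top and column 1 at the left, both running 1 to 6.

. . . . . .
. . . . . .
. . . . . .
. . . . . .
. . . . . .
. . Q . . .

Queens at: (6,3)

(1,4) (2,1) (3,5) (4,2) (5,6) (6,3)

Row 1: attacked by (6,3)→{3}. Safe: 1, 2, 4, 5, 6. Place at column 4.
Row 2: attacked by (1,4)→{3,4,5}; (6,3)→{3}. Safe: 1, 2, 6. Place at column 1.
Row 3: attacked by (1,4)→{2,4,6}; (2,1)→{1,2}; (6,3)→{3,6}. Safe: 5. Place at column 5.
Row 4: attacked by (1,4)→{1,4}; (2,1)→{1,3}; (3,5)→{4,5,6}; (6,3)→{1,3,5}. Safe: 2. Place at column 2.
Row 5: attacked by (1,4)→{4}; (2,1)→{1,4}; (3,5)→{3,5}; (4,2)→{1,2,3}; (6,3)→{2,3,4}. Safe: 6. Place at column 6.
Columns [4, 1, 5, 2, 6, 3], r−c [-3, 1, -2, 2, -1, 3], r+c [5, 3, 8, 6, 11, 9] are all distinct, so no two queens attack.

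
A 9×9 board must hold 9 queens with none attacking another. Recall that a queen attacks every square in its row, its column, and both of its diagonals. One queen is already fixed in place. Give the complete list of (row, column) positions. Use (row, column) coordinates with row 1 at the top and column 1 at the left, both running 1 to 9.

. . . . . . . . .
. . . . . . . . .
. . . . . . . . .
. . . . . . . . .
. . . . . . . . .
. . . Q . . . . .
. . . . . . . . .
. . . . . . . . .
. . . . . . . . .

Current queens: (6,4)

(1,2) (2,6) (3,3) (4,1) (5,8) (6,4) (7,9) (8,7) (9,5)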